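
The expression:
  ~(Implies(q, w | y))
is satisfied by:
  {q: True, y: False, w: False}


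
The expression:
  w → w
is always true.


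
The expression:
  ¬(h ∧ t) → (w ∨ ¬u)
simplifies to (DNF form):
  w ∨ (h ∧ t) ∨ ¬u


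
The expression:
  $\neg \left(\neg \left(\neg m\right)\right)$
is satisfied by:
  {m: False}


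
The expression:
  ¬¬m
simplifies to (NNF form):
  m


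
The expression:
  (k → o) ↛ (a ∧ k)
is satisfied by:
  {o: True, a: False, k: False}
  {a: False, k: False, o: False}
  {o: True, a: True, k: False}
  {a: True, o: False, k: False}
  {k: True, o: True, a: False}


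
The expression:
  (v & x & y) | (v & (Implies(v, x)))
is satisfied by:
  {x: True, v: True}


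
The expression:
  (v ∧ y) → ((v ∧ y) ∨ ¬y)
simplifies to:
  True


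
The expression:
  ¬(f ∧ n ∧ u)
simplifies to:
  ¬f ∨ ¬n ∨ ¬u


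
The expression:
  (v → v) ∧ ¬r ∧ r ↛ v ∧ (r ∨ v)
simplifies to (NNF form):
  False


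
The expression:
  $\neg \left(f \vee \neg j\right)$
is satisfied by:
  {j: True, f: False}


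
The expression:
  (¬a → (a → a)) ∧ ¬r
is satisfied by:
  {r: False}


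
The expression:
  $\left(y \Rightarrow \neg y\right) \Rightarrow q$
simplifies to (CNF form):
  $q \vee y$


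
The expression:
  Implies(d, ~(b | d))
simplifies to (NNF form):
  ~d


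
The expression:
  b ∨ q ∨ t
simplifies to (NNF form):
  b ∨ q ∨ t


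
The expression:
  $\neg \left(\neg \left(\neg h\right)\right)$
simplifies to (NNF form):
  $\neg h$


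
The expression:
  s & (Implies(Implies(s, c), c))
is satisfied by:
  {s: True}


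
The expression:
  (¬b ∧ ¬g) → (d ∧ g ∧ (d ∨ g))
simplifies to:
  b ∨ g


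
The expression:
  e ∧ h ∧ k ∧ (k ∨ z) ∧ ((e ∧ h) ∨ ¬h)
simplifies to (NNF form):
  e ∧ h ∧ k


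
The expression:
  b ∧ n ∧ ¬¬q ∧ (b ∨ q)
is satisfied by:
  {b: True, q: True, n: True}


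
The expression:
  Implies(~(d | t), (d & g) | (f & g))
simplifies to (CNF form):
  (d | f | t) & (d | g | t)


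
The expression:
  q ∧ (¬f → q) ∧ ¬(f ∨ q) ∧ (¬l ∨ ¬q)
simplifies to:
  False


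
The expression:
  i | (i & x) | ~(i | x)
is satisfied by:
  {i: True, x: False}
  {x: False, i: False}
  {x: True, i: True}


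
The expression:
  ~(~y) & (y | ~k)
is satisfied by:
  {y: True}


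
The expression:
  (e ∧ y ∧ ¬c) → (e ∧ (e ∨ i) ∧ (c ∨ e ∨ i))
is always true.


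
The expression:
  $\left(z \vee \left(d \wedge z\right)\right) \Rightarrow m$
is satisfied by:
  {m: True, z: False}
  {z: False, m: False}
  {z: True, m: True}


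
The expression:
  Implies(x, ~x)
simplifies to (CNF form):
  ~x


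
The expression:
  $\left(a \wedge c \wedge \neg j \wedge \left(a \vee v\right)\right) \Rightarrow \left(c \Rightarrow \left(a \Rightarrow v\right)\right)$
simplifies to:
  $j \vee v \vee \neg a \vee \neg c$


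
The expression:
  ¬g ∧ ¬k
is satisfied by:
  {g: False, k: False}


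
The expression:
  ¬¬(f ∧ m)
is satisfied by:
  {m: True, f: True}


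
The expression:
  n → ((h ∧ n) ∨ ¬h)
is always true.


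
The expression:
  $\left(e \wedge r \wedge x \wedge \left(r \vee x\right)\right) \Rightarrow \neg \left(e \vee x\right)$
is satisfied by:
  {e: False, x: False, r: False}
  {r: True, e: False, x: False}
  {x: True, e: False, r: False}
  {r: True, x: True, e: False}
  {e: True, r: False, x: False}
  {r: True, e: True, x: False}
  {x: True, e: True, r: False}


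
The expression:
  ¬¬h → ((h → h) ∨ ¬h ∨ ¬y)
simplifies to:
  True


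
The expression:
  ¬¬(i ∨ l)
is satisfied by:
  {i: True, l: True}
  {i: True, l: False}
  {l: True, i: False}


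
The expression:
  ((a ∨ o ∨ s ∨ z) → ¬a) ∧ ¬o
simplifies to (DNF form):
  ¬a ∧ ¬o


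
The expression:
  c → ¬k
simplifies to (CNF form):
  ¬c ∨ ¬k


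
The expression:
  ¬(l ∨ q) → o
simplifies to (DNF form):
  l ∨ o ∨ q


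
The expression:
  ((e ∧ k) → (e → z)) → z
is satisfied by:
  {k: True, z: True, e: True}
  {k: True, z: True, e: False}
  {z: True, e: True, k: False}
  {z: True, e: False, k: False}
  {k: True, e: True, z: False}


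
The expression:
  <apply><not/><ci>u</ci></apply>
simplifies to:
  <apply><not/><ci>u</ci></apply>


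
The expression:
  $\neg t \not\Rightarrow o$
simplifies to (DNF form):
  $\neg o \wedge \neg t$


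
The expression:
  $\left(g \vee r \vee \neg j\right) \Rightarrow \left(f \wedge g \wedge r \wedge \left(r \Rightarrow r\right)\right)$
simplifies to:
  $\left(f \vee \neg r\right) \wedge \left(g \vee j\right) \wedge \left(g \vee \neg r\right) \wedge \left(r \vee \neg g\right)$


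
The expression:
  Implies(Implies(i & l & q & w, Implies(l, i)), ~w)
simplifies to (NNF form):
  ~w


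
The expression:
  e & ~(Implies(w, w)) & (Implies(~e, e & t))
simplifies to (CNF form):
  False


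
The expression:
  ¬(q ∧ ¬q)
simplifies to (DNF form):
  True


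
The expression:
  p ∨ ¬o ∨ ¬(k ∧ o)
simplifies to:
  p ∨ ¬k ∨ ¬o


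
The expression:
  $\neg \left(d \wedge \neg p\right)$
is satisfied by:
  {p: True, d: False}
  {d: False, p: False}
  {d: True, p: True}


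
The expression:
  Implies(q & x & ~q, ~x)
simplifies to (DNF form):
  True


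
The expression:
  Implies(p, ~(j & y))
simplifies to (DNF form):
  ~j | ~p | ~y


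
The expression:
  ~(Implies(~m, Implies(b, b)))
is never true.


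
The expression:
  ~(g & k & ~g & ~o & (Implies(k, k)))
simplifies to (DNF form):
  True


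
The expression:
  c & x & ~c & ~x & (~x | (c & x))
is never true.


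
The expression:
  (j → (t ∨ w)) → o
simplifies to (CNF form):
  (j ∨ o) ∧ (o ∨ ¬t) ∧ (o ∨ ¬w)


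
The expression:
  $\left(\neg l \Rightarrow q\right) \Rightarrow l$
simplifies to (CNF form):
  $l \vee \neg q$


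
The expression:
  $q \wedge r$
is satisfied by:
  {r: True, q: True}


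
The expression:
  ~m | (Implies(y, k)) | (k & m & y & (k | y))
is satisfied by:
  {k: True, m: False, y: False}
  {m: False, y: False, k: False}
  {y: True, k: True, m: False}
  {y: True, m: False, k: False}
  {k: True, m: True, y: False}
  {m: True, k: False, y: False}
  {y: True, m: True, k: True}


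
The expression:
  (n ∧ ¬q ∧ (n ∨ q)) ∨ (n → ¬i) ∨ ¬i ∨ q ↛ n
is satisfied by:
  {q: False, n: False, i: False}
  {i: True, q: False, n: False}
  {n: True, q: False, i: False}
  {i: True, n: True, q: False}
  {q: True, i: False, n: False}
  {i: True, q: True, n: False}
  {n: True, q: True, i: False}


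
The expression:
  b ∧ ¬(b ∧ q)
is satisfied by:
  {b: True, q: False}


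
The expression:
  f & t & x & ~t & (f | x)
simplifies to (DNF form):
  False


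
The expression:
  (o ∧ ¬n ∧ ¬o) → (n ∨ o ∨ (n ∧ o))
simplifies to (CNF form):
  True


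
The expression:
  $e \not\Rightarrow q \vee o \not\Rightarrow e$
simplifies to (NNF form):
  $\left(e \wedge \neg q\right) \vee \left(o \wedge \neg e\right)$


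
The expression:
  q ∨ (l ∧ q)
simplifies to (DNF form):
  q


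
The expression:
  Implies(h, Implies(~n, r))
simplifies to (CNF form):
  n | r | ~h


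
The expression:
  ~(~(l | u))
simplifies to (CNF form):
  l | u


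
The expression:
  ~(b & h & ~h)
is always true.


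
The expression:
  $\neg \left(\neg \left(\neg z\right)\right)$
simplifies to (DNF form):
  $\neg z$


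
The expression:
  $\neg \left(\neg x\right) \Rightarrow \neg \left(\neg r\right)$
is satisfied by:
  {r: True, x: False}
  {x: False, r: False}
  {x: True, r: True}


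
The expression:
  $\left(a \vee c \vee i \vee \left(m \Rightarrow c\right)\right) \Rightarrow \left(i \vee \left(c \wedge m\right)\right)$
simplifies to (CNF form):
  $\left(i \vee m\right) \wedge \left(c \vee i \vee m\right) \wedge \left(c \vee i \vee \neg a\right) \wedge \left(i \vee m \vee \neg a\right)$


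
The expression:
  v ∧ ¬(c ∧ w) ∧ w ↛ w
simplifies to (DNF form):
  False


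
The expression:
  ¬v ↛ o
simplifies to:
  o ∨ ¬v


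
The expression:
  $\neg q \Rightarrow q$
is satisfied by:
  {q: True}


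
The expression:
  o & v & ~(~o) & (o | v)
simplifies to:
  o & v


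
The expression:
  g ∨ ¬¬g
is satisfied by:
  {g: True}


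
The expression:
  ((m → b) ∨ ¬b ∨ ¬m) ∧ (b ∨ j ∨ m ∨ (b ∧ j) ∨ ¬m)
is always true.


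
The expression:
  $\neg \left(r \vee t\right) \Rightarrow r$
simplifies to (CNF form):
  $r \vee t$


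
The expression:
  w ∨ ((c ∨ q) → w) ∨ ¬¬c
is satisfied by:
  {c: True, w: True, q: False}
  {c: True, w: False, q: False}
  {w: True, c: False, q: False}
  {c: False, w: False, q: False}
  {c: True, q: True, w: True}
  {c: True, q: True, w: False}
  {q: True, w: True, c: False}


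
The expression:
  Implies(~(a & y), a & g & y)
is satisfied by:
  {a: True, y: True}


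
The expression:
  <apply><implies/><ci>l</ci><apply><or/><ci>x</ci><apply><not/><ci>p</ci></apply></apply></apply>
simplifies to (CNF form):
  <apply><or/><ci>x</ci><apply><not/><ci>l</ci></apply><apply><not/><ci>p</ci></apply></apply>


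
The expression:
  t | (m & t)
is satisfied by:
  {t: True}


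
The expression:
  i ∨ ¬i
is always true.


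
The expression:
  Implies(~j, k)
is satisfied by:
  {k: True, j: True}
  {k: True, j: False}
  {j: True, k: False}


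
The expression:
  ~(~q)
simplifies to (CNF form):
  q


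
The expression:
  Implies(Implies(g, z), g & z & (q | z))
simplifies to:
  g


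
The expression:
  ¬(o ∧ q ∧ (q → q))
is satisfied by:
  {o: False, q: False}
  {q: True, o: False}
  {o: True, q: False}


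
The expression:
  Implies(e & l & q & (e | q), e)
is always true.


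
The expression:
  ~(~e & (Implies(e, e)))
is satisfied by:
  {e: True}


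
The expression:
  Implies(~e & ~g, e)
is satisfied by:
  {e: True, g: True}
  {e: True, g: False}
  {g: True, e: False}


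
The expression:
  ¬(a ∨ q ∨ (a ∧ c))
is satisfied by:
  {q: False, a: False}


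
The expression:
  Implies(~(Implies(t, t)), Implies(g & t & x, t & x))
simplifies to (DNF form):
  True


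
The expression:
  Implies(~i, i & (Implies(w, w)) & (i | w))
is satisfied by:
  {i: True}


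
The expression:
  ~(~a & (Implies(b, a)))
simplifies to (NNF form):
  a | b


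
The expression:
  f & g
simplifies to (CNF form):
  f & g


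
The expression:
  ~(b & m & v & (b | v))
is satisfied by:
  {m: False, b: False, v: False}
  {v: True, m: False, b: False}
  {b: True, m: False, v: False}
  {v: True, b: True, m: False}
  {m: True, v: False, b: False}
  {v: True, m: True, b: False}
  {b: True, m: True, v: False}


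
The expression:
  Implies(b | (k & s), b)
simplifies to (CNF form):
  b | ~k | ~s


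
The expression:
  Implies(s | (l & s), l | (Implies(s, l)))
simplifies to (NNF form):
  l | ~s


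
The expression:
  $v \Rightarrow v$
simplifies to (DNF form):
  $\text{True}$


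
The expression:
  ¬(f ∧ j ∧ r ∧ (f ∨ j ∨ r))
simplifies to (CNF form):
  ¬f ∨ ¬j ∨ ¬r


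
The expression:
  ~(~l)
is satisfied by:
  {l: True}


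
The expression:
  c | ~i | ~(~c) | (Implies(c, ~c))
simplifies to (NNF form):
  True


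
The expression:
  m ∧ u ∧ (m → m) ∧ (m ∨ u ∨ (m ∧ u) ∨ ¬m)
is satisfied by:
  {m: True, u: True}


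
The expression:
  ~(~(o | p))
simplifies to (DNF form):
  o | p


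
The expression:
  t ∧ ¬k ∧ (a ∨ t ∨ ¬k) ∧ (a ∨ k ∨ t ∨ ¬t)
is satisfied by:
  {t: True, k: False}


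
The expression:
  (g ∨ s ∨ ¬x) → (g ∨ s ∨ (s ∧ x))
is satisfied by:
  {x: True, g: True, s: True}
  {x: True, g: True, s: False}
  {x: True, s: True, g: False}
  {x: True, s: False, g: False}
  {g: True, s: True, x: False}
  {g: True, s: False, x: False}
  {s: True, g: False, x: False}


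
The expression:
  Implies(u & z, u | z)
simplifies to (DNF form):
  True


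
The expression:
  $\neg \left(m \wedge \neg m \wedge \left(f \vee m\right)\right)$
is always true.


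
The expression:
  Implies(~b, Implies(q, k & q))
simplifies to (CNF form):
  b | k | ~q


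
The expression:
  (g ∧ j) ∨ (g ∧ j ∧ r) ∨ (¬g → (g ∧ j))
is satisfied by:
  {g: True}


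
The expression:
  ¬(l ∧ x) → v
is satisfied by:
  {v: True, l: True, x: True}
  {v: True, l: True, x: False}
  {v: True, x: True, l: False}
  {v: True, x: False, l: False}
  {l: True, x: True, v: False}


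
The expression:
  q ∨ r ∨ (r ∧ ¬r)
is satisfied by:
  {r: True, q: True}
  {r: True, q: False}
  {q: True, r: False}


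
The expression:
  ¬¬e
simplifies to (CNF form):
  e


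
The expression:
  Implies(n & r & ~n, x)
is always true.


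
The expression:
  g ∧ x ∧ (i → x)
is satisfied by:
  {x: True, g: True}


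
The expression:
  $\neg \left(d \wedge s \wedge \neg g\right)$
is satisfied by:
  {g: True, s: False, d: False}
  {s: False, d: False, g: False}
  {d: True, g: True, s: False}
  {d: True, s: False, g: False}
  {g: True, s: True, d: False}
  {s: True, g: False, d: False}
  {d: True, s: True, g: True}


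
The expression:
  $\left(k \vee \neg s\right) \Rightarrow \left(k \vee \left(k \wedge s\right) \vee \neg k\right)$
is always true.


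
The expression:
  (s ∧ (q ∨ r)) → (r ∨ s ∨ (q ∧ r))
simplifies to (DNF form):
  True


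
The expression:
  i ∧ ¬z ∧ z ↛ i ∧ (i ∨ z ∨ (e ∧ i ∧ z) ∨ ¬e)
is never true.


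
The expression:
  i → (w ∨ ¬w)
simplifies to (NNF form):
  True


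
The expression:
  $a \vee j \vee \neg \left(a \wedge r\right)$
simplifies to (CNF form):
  $\text{True}$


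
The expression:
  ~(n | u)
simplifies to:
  ~n & ~u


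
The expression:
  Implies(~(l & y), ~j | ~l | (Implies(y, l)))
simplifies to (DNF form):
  True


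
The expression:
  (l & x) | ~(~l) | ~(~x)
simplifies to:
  l | x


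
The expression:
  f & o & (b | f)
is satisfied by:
  {f: True, o: True}


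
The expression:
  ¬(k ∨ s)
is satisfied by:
  {k: False, s: False}


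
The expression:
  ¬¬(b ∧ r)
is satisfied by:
  {r: True, b: True}


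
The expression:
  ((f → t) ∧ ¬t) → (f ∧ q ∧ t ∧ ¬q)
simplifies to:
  f ∨ t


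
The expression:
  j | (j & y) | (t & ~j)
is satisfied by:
  {t: True, j: True}
  {t: True, j: False}
  {j: True, t: False}


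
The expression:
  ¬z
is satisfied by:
  {z: False}


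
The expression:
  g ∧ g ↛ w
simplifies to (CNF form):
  g ∧ ¬w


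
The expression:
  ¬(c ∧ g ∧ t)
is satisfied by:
  {g: False, c: False, t: False}
  {t: True, g: False, c: False}
  {c: True, g: False, t: False}
  {t: True, c: True, g: False}
  {g: True, t: False, c: False}
  {t: True, g: True, c: False}
  {c: True, g: True, t: False}


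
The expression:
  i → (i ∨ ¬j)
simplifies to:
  True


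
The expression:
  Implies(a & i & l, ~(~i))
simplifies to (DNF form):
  True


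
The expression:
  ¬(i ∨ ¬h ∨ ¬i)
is never true.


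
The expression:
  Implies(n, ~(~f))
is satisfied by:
  {f: True, n: False}
  {n: False, f: False}
  {n: True, f: True}


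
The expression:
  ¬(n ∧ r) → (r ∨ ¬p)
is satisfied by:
  {r: True, p: False}
  {p: False, r: False}
  {p: True, r: True}


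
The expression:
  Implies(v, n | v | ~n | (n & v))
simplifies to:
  True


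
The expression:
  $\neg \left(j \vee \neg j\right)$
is never true.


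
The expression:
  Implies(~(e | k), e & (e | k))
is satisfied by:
  {k: True, e: True}
  {k: True, e: False}
  {e: True, k: False}


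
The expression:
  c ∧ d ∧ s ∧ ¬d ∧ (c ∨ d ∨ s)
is never true.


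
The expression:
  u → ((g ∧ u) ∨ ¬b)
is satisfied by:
  {g: True, u: False, b: False}
  {u: False, b: False, g: False}
  {b: True, g: True, u: False}
  {b: True, u: False, g: False}
  {g: True, u: True, b: False}
  {u: True, g: False, b: False}
  {b: True, u: True, g: True}


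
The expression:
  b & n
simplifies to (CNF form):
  b & n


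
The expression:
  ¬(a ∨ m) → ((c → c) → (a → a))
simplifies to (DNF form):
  True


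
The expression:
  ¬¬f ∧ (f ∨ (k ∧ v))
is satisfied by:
  {f: True}


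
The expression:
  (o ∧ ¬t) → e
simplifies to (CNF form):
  e ∨ t ∨ ¬o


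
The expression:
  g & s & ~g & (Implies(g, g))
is never true.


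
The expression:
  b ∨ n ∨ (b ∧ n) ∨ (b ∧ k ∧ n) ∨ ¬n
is always true.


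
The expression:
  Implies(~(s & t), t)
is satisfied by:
  {t: True}


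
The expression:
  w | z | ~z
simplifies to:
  True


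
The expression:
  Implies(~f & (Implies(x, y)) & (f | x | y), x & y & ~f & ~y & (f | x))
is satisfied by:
  {f: True, y: False}
  {y: False, f: False}
  {y: True, f: True}


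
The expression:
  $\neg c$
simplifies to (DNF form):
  $\neg c$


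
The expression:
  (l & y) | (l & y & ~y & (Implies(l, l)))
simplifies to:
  l & y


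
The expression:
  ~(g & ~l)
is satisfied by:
  {l: True, g: False}
  {g: False, l: False}
  {g: True, l: True}


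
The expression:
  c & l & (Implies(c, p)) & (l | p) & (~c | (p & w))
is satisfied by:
  {c: True, p: True, w: True, l: True}


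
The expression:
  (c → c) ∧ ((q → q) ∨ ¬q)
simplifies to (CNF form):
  True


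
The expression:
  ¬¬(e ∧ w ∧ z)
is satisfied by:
  {z: True, e: True, w: True}


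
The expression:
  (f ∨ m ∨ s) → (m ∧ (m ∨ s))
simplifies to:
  m ∨ (¬f ∧ ¬s)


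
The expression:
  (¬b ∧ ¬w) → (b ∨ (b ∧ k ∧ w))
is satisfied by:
  {b: True, w: True}
  {b: True, w: False}
  {w: True, b: False}


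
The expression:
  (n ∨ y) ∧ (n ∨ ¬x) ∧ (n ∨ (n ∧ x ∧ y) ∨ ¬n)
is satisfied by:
  {n: True, y: True, x: False}
  {n: True, y: False, x: False}
  {n: True, x: True, y: True}
  {n: True, x: True, y: False}
  {y: True, x: False, n: False}


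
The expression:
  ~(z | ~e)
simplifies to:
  e & ~z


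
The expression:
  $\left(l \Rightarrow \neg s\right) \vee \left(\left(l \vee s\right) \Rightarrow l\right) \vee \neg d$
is always true.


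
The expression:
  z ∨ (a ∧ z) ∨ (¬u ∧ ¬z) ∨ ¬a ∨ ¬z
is always true.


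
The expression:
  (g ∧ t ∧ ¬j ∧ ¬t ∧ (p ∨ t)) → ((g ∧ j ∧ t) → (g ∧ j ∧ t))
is always true.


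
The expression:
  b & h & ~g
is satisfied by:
  {h: True, b: True, g: False}


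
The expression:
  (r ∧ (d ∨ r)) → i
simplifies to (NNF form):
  i ∨ ¬r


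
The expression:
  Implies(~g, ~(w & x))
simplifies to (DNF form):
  g | ~w | ~x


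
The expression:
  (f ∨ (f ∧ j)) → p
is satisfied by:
  {p: True, f: False}
  {f: False, p: False}
  {f: True, p: True}


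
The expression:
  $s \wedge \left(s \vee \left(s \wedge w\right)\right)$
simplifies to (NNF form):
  $s$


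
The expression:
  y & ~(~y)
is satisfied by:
  {y: True}


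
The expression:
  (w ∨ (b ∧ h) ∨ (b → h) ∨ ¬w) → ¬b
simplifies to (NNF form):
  ¬b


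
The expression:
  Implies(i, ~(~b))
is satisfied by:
  {b: True, i: False}
  {i: False, b: False}
  {i: True, b: True}


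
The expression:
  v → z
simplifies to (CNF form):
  z ∨ ¬v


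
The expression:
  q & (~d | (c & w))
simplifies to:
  q & (c | ~d) & (w | ~d)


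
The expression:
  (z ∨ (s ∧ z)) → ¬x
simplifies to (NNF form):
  ¬x ∨ ¬z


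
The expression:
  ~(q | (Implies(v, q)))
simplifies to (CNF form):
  v & ~q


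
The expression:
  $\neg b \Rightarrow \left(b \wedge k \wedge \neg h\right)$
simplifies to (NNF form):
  $b$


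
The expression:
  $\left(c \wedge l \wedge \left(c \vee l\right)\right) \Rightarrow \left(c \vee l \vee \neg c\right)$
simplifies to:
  $\text{True}$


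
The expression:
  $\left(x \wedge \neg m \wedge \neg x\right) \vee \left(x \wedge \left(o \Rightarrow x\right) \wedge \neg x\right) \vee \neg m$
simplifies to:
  $\neg m$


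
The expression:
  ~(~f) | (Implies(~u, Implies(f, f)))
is always true.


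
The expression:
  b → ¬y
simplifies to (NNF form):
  ¬b ∨ ¬y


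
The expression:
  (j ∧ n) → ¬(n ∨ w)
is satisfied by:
  {n: False, j: False}
  {j: True, n: False}
  {n: True, j: False}


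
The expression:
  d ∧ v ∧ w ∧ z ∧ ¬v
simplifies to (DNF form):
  False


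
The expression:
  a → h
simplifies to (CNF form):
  h ∨ ¬a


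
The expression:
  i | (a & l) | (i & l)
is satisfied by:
  {i: True, l: True, a: True}
  {i: True, l: True, a: False}
  {i: True, a: True, l: False}
  {i: True, a: False, l: False}
  {l: True, a: True, i: False}


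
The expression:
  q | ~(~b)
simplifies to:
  b | q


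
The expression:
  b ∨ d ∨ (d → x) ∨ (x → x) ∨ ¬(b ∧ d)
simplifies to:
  True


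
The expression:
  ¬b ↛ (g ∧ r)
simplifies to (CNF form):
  ¬b ∧ (¬g ∨ ¬r)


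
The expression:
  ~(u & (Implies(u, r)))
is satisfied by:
  {u: False, r: False}
  {r: True, u: False}
  {u: True, r: False}


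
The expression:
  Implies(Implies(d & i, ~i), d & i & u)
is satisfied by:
  {i: True, d: True}


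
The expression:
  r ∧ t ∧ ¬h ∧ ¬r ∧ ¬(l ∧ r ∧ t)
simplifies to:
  False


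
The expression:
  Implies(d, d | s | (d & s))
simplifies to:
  True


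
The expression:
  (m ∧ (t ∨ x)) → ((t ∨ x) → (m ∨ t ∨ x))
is always true.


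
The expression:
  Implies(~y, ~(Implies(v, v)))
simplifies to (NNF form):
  y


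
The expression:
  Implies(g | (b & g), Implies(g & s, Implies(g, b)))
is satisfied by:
  {b: True, s: False, g: False}
  {s: False, g: False, b: False}
  {g: True, b: True, s: False}
  {g: True, s: False, b: False}
  {b: True, s: True, g: False}
  {s: True, b: False, g: False}
  {g: True, s: True, b: True}


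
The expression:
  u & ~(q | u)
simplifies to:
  False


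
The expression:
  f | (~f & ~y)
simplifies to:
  f | ~y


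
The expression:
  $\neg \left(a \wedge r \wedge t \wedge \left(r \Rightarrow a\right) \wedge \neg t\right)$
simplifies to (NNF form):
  $\text{True}$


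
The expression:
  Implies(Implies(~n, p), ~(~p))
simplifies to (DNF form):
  p | ~n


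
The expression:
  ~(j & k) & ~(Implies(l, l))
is never true.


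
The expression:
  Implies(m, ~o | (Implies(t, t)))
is always true.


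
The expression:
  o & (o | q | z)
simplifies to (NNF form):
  o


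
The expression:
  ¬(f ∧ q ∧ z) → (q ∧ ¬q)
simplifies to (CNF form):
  f ∧ q ∧ z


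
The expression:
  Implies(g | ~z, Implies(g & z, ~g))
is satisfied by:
  {g: False, z: False}
  {z: True, g: False}
  {g: True, z: False}


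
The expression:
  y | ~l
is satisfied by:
  {y: True, l: False}
  {l: False, y: False}
  {l: True, y: True}


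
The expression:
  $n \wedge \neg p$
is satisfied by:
  {n: True, p: False}


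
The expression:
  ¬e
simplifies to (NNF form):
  ¬e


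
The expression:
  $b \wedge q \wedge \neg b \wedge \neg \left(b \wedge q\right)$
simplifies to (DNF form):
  $\text{False}$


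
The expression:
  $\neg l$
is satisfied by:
  {l: False}


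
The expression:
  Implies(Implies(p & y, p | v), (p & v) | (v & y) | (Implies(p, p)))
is always true.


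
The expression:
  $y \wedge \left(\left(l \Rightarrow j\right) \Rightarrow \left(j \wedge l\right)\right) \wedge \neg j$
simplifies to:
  $l \wedge y \wedge \neg j$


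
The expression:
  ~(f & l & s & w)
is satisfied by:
  {l: False, w: False, s: False, f: False}
  {f: True, l: False, w: False, s: False}
  {s: True, l: False, w: False, f: False}
  {f: True, s: True, l: False, w: False}
  {w: True, f: False, l: False, s: False}
  {f: True, w: True, l: False, s: False}
  {s: True, w: True, f: False, l: False}
  {f: True, s: True, w: True, l: False}
  {l: True, s: False, w: False, f: False}
  {f: True, l: True, s: False, w: False}
  {s: True, l: True, f: False, w: False}
  {f: True, s: True, l: True, w: False}
  {w: True, l: True, s: False, f: False}
  {f: True, w: True, l: True, s: False}
  {s: True, w: True, l: True, f: False}


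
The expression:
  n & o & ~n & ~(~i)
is never true.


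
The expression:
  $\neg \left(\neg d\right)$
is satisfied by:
  {d: True}


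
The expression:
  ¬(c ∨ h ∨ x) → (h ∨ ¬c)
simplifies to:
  True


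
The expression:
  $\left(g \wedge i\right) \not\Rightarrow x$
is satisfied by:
  {i: True, g: True, x: False}


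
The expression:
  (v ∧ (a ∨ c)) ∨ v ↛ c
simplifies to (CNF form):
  v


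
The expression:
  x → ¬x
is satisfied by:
  {x: False}


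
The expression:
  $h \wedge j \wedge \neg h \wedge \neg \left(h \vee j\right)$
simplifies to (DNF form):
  $\text{False}$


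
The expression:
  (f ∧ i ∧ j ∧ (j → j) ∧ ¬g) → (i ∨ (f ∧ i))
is always true.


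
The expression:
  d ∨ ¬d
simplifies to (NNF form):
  True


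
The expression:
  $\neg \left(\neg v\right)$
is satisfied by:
  {v: True}


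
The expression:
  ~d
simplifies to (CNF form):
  ~d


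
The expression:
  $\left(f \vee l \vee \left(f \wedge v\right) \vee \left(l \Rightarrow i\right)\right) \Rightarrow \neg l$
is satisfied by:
  {l: False}


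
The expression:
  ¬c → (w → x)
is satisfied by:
  {x: True, c: True, w: False}
  {x: True, w: False, c: False}
  {c: True, w: False, x: False}
  {c: False, w: False, x: False}
  {x: True, c: True, w: True}
  {x: True, w: True, c: False}
  {c: True, w: True, x: False}


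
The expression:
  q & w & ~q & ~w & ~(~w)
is never true.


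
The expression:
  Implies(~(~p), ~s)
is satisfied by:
  {s: False, p: False}
  {p: True, s: False}
  {s: True, p: False}


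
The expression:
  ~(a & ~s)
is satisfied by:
  {s: True, a: False}
  {a: False, s: False}
  {a: True, s: True}


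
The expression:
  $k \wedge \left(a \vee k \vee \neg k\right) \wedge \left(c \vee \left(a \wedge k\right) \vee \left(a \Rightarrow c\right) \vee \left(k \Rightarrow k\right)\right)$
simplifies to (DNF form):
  $k$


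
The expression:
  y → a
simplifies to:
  a ∨ ¬y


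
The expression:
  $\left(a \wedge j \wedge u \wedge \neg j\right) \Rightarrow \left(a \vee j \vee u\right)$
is always true.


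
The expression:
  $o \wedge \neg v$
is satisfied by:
  {o: True, v: False}


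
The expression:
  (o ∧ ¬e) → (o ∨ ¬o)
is always true.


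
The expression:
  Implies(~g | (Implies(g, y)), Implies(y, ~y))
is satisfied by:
  {y: False}


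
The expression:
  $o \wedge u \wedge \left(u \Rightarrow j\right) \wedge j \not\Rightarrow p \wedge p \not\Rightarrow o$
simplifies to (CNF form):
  $\text{False}$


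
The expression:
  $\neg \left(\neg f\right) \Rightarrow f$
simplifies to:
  $\text{True}$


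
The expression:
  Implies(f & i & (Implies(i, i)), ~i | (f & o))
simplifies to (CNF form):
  o | ~f | ~i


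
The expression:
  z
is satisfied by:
  {z: True}


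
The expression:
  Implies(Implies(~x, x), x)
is always true.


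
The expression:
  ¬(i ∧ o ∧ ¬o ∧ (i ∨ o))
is always true.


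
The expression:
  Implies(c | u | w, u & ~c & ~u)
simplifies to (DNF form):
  ~c & ~u & ~w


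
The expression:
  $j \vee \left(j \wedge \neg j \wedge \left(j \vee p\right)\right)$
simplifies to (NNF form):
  $j$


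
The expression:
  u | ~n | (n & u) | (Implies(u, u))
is always true.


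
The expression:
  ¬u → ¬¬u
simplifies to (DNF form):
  u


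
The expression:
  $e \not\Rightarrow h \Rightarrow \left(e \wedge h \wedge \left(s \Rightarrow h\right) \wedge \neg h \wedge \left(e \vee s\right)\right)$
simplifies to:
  $h \vee \neg e$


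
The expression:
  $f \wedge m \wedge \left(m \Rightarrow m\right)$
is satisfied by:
  {m: True, f: True}


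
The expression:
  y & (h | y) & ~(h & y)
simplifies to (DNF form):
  y & ~h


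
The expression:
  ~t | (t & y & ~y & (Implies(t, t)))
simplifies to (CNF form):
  ~t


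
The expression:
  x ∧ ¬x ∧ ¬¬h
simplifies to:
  False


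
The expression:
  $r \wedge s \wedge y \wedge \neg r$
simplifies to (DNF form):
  $\text{False}$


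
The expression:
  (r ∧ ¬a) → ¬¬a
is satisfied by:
  {a: True, r: False}
  {r: False, a: False}
  {r: True, a: True}


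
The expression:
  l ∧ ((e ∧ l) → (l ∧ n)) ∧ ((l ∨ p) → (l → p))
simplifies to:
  l ∧ p ∧ (n ∨ ¬e)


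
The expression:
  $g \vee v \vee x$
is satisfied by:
  {x: True, v: True, g: True}
  {x: True, v: True, g: False}
  {x: True, g: True, v: False}
  {x: True, g: False, v: False}
  {v: True, g: True, x: False}
  {v: True, g: False, x: False}
  {g: True, v: False, x: False}


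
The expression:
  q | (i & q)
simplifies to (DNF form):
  q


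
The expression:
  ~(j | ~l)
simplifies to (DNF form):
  l & ~j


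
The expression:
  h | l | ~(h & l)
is always true.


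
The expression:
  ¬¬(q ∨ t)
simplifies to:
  q ∨ t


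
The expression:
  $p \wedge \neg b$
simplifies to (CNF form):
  $p \wedge \neg b$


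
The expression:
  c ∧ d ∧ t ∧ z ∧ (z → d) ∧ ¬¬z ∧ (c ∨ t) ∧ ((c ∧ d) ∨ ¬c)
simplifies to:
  c ∧ d ∧ t ∧ z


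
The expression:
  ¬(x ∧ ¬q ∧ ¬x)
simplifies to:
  True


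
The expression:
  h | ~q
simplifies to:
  h | ~q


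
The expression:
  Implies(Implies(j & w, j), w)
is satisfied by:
  {w: True}


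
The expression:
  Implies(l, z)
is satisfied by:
  {z: True, l: False}
  {l: False, z: False}
  {l: True, z: True}


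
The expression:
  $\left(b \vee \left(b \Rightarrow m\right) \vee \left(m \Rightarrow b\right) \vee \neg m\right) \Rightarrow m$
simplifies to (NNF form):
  $m$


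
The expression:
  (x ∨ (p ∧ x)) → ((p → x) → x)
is always true.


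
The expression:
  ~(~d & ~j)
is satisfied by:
  {d: True, j: True}
  {d: True, j: False}
  {j: True, d: False}


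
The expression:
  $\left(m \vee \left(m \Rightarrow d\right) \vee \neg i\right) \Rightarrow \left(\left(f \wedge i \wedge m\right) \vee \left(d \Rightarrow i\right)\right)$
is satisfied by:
  {i: True, d: False}
  {d: False, i: False}
  {d: True, i: True}


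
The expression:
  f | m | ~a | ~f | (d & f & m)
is always true.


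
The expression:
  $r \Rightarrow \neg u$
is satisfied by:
  {u: False, r: False}
  {r: True, u: False}
  {u: True, r: False}


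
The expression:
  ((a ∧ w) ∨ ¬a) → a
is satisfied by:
  {a: True}


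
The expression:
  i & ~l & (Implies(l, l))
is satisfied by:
  {i: True, l: False}


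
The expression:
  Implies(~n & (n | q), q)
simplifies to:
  True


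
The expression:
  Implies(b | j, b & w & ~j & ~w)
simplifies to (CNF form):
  ~b & ~j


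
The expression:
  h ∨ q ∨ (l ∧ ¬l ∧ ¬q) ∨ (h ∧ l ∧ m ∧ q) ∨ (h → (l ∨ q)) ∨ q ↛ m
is always true.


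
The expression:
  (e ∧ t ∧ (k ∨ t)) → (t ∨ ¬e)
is always true.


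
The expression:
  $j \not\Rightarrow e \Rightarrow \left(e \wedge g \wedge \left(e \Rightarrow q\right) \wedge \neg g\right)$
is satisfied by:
  {e: True, j: False}
  {j: False, e: False}
  {j: True, e: True}


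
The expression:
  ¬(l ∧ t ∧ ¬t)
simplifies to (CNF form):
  True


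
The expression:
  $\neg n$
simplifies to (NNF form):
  $\neg n$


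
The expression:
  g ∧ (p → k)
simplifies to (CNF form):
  g ∧ (k ∨ ¬p)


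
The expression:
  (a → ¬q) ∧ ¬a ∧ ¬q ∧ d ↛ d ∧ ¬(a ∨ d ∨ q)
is never true.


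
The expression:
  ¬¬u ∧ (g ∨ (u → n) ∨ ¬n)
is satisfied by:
  {u: True}


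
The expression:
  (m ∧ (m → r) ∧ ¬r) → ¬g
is always true.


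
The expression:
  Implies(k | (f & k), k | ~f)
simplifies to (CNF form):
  True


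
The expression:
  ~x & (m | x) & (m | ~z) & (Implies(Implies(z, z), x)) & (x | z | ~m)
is never true.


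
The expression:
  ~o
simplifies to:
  ~o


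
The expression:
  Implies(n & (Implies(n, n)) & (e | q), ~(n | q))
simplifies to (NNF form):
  ~n | (~e & ~q)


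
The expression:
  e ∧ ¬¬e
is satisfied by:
  {e: True}


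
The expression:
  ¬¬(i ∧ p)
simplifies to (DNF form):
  i ∧ p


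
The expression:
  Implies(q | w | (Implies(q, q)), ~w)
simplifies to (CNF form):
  ~w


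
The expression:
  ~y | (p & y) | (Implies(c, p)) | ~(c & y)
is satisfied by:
  {p: True, c: False, y: False}
  {c: False, y: False, p: False}
  {y: True, p: True, c: False}
  {y: True, c: False, p: False}
  {p: True, c: True, y: False}
  {c: True, p: False, y: False}
  {y: True, c: True, p: True}


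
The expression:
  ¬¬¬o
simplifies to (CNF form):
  ¬o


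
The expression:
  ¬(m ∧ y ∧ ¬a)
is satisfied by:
  {a: True, m: False, y: False}
  {m: False, y: False, a: False}
  {a: True, y: True, m: False}
  {y: True, m: False, a: False}
  {a: True, m: True, y: False}
  {m: True, a: False, y: False}
  {a: True, y: True, m: True}


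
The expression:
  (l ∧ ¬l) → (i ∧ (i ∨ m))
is always true.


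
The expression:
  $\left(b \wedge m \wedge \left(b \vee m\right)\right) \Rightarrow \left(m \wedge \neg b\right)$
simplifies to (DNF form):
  $\neg b \vee \neg m$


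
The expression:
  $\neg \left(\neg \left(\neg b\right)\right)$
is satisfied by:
  {b: False}


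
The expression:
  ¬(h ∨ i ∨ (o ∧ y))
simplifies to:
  ¬h ∧ ¬i ∧ (¬o ∨ ¬y)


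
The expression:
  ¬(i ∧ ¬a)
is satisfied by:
  {a: True, i: False}
  {i: False, a: False}
  {i: True, a: True}


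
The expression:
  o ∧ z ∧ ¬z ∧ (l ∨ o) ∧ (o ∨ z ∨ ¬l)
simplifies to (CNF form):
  False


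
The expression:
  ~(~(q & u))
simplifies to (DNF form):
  q & u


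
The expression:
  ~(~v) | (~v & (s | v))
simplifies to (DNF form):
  s | v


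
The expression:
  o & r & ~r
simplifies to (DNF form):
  False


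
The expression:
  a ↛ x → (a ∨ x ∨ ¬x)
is always true.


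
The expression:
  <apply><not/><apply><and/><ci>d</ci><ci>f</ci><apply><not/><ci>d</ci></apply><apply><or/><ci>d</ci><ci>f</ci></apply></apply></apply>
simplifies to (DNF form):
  <true/>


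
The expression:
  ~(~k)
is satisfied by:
  {k: True}


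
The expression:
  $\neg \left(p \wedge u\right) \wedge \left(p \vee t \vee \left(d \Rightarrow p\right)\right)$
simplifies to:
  $\left(p \wedge \neg u\right) \vee \left(t \wedge \neg p\right) \vee \left(\neg d \wedge \neg p\right)$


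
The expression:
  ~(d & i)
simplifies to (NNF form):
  ~d | ~i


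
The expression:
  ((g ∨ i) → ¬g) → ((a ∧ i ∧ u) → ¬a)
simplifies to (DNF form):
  g ∨ ¬a ∨ ¬i ∨ ¬u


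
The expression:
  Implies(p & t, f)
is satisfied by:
  {f: True, p: False, t: False}
  {p: False, t: False, f: False}
  {t: True, f: True, p: False}
  {t: True, p: False, f: False}
  {f: True, p: True, t: False}
  {p: True, f: False, t: False}
  {t: True, p: True, f: True}


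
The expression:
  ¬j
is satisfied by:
  {j: False}


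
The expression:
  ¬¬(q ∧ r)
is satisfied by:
  {r: True, q: True}


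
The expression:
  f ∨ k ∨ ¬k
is always true.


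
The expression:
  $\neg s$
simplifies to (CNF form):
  $\neg s$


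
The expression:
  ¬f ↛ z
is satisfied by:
  {z: True, f: False}
  {f: False, z: False}
  {f: True, z: True}


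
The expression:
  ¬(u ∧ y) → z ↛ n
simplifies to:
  (u ∨ z) ∧ (u ∨ ¬n) ∧ (y ∨ z) ∧ (y ∨ ¬n)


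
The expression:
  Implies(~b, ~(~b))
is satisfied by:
  {b: True}


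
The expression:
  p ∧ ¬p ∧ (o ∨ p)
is never true.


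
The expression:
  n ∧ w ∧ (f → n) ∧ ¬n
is never true.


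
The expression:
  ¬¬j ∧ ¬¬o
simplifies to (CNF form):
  j ∧ o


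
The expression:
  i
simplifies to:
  i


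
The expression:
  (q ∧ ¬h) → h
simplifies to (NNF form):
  h ∨ ¬q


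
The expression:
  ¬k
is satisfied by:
  {k: False}


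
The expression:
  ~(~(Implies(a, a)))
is always true.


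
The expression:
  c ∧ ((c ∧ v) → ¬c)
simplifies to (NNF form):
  c ∧ ¬v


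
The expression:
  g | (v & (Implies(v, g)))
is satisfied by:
  {g: True}


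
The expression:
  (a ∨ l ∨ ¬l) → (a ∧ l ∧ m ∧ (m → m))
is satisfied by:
  {a: True, m: True, l: True}


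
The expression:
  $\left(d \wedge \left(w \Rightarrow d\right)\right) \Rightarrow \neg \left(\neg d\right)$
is always true.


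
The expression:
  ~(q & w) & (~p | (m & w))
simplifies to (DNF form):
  (~p & ~q) | (~p & ~w) | (m & w & ~q) | (m & w & ~w) | (m & ~p & ~q) | (m & ~p & ~w) | (w & ~p & ~q) | (w & ~p & ~w)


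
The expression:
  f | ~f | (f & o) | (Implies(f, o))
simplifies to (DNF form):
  True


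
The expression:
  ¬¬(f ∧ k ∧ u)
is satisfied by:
  {u: True, f: True, k: True}


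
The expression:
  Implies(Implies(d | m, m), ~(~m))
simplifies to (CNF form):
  d | m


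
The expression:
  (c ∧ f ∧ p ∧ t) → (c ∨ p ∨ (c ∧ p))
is always true.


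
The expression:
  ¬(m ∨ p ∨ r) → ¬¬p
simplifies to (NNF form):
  m ∨ p ∨ r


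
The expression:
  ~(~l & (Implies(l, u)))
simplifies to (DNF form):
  l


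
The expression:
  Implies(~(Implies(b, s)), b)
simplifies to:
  True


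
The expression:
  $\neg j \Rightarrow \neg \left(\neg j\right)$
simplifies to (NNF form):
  $j$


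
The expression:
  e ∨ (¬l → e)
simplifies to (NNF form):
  e ∨ l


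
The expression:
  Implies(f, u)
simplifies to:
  u | ~f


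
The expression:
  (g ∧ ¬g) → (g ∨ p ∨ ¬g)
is always true.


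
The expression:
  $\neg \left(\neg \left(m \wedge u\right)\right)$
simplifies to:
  $m \wedge u$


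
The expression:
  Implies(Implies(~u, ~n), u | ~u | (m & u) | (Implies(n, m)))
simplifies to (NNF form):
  True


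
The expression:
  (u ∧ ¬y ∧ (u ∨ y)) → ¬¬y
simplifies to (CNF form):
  y ∨ ¬u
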